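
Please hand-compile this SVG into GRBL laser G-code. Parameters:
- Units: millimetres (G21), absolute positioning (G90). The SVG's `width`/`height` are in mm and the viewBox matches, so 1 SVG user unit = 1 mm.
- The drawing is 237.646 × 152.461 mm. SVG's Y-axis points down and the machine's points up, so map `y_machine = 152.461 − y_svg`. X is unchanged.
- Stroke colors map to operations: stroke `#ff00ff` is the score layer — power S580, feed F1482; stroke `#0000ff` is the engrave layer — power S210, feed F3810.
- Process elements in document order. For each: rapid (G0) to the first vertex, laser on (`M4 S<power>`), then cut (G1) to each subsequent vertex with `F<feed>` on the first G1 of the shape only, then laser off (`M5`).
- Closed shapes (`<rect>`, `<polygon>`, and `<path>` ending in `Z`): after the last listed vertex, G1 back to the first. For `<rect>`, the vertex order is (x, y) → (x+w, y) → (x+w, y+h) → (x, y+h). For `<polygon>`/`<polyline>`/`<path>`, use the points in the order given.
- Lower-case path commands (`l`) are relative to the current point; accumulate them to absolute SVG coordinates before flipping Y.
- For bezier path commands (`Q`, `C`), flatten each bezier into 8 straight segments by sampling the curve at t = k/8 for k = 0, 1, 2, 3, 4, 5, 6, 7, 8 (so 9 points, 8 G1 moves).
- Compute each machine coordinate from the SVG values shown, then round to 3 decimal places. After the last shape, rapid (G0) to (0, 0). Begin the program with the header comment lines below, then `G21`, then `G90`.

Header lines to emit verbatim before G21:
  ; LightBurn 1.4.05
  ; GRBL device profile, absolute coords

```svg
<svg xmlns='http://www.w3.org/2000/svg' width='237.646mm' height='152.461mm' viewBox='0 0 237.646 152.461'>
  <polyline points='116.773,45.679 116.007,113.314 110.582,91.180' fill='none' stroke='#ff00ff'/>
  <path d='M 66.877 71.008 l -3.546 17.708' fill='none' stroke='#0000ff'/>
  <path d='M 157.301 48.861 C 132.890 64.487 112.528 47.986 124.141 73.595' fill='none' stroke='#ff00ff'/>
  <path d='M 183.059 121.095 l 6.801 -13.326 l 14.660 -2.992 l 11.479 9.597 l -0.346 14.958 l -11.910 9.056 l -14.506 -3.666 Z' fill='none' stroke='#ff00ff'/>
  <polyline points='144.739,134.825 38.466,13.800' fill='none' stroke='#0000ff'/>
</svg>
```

Since the viewBox matches the mm dimensions, user units are millimetres directly. The only transform is the Y-flip y_m = 152.461 − y_svg.

Shape 1 is a open polyline drawn with `<polyline>`. Its stroke #ff00ff means score at S580, F1482. After flipping Y the toolpath is (116.773,106.782) → (116.007,39.147) → (110.582,61.281).

Shape 2 is a line segment drawn with `<path>`. Its stroke #0000ff means engrave at S210, F3810. After flipping Y the toolpath is (66.877,81.453) → (63.331,63.745).

Shape 3 is a cubic bezier drawn with `<path>`. Its stroke #ff00ff means score at S580, F1482. After flipping Y the toolpath is (157.301,103.600) → (148.391,99.101) → (140.188,96.744) → (133.019,95.659) → (127.212,94.977) → (123.093,93.826) → (120.990,91.337) → (121.230,86.640) → (124.141,78.866).

Shape 4 is a regular polygon drawn with `<path>`. Its stroke #ff00ff means score at S580, F1482. After flipping Y the toolpath is (183.059,31.366) → (189.860,44.692) → (204.520,47.684) → (215.999,38.087) → (215.653,23.129) → (203.743,14.073) → (189.237,17.739) → (183.059,31.366), returning to the start.

Shape 5 is a line segment drawn with `<polyline>`. Its stroke #0000ff means engrave at S210, F3810. After flipping Y the toolpath is (144.739,17.636) → (38.466,138.661).

; LightBurn 1.4.05
; GRBL device profile, absolute coords
G21
G90
G0 X116.773 Y106.782
M4 S580
G1 X116.007 Y39.147 F1482
G1 X110.582 Y61.281
M5
G0 X66.877 Y81.453
M4 S210
G1 X63.331 Y63.745 F3810
M5
G0 X157.301 Y103.600
M4 S580
G1 X148.391 Y99.101 F1482
G1 X140.188 Y96.744
G1 X133.019 Y95.659
G1 X127.212 Y94.977
G1 X123.093 Y93.826
G1 X120.990 Y91.337
G1 X121.230 Y86.640
G1 X124.141 Y78.866
M5
G0 X183.059 Y31.366
M4 S580
G1 X189.860 Y44.692 F1482
G1 X204.520 Y47.684
G1 X215.999 Y38.087
G1 X215.653 Y23.129
G1 X203.743 Y14.073
G1 X189.237 Y17.739
G1 X183.059 Y31.366
M5
G0 X144.739 Y17.636
M4 S210
G1 X38.466 Y138.661 F3810
M5
G0 X0.000 Y0.000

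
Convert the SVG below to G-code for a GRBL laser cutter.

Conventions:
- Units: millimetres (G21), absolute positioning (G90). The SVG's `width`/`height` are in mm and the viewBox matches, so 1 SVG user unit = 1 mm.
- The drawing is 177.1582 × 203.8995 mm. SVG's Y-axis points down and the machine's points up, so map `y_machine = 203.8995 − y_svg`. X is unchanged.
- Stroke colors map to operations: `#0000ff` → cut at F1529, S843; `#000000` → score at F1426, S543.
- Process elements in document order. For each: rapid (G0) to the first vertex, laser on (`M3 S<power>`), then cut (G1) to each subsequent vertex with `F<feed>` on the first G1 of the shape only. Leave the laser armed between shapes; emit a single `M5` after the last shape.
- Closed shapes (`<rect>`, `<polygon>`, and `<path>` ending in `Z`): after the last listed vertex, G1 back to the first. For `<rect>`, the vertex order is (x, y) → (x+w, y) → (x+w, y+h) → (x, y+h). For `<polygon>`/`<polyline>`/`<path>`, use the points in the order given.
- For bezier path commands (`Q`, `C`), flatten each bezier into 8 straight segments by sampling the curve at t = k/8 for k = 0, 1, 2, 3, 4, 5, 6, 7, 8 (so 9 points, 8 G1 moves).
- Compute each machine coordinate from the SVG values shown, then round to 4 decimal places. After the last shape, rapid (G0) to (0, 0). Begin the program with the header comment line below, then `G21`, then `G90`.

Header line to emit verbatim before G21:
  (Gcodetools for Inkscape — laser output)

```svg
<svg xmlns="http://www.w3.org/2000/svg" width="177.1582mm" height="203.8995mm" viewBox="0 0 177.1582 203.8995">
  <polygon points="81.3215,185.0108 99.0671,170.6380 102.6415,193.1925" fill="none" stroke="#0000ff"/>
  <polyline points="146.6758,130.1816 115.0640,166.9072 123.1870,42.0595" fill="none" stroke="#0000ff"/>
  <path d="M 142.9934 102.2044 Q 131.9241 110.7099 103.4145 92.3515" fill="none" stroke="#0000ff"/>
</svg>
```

Since the viewBox matches the mm dimensions, user units are millimetres directly. The only transform is the Y-flip y_m = 203.8995 − y_svg.

Shape 1 is a regular polygon drawn with `<polygon>`. Its stroke #0000ff means cut at S843, F1529. After flipping Y the toolpath is (81.3215,18.8887) → (99.0671,33.2615) → (102.6415,10.7070) → (81.3215,18.8887), returning to the start.

Shape 2 is a open polyline drawn with `<polyline>`. Its stroke #0000ff means cut at S843, F1529. After flipping Y the toolpath is (146.6758,73.7179) → (115.0640,36.9923) → (123.1870,161.8400).

Shape 3 is a quadratic bezier drawn with `<path>`. Its stroke #0000ff means cut at S843, F1529. After flipping Y the toolpath is (142.9934,101.6951) → (139.9536,99.9885) → (136.3687,99.1213) → (132.2389,99.0937) → (127.5640,99.9056) → (122.3442,101.5569) → (116.5793,104.0478) → (110.2694,107.3781) → (103.4145,111.5480).

(Gcodetools for Inkscape — laser output)
G21
G90
G0 X81.3215 Y18.8887
M3 S843
G1 X99.0671 Y33.2615 F1529
G1 X102.6415 Y10.7070
G1 X81.3215 Y18.8887
G0 X146.6758 Y73.7179
M3 S843
G1 X115.0640 Y36.9923 F1529
G1 X123.1870 Y161.8400
G0 X142.9934 Y101.6951
M3 S843
G1 X139.9536 Y99.9885 F1529
G1 X136.3687 Y99.1213
G1 X132.2389 Y99.0937
G1 X127.5640 Y99.9056
G1 X122.3442 Y101.5569
G1 X116.5793 Y104.0478
G1 X110.2694 Y107.3781
G1 X103.4145 Y111.5480
M5
G0 X0.0000 Y0.0000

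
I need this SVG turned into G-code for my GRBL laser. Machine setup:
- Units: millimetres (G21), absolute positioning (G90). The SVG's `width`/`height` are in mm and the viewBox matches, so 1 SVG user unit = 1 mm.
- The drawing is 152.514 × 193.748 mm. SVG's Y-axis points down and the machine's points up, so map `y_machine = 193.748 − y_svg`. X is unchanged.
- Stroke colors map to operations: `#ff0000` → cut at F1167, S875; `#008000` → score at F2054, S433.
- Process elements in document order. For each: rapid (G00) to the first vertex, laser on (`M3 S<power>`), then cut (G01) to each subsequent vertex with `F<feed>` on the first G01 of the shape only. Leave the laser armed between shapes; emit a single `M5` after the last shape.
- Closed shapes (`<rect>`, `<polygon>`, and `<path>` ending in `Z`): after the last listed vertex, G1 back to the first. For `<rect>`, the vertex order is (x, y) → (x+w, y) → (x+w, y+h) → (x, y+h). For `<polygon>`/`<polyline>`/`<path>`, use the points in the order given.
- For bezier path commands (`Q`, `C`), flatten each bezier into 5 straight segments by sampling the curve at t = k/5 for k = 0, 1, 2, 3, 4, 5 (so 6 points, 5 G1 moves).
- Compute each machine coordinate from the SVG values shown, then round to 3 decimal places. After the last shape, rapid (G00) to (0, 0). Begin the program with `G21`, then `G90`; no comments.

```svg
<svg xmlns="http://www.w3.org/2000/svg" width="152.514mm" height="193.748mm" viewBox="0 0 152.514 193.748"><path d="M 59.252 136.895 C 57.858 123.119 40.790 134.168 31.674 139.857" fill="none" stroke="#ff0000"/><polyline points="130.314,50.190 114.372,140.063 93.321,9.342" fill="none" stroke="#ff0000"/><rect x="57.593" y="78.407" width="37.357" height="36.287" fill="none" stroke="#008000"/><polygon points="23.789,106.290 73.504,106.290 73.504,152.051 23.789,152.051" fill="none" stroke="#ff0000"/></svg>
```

G21
G90
G00 X59.252 Y56.853
M3 S875
G01 X56.724 Y62.381 F1167
G01 X51.568 Y63.400
G01 X44.918 Y61.359
G01 X37.909 Y57.706
G01 X31.674 Y53.891
G00 X130.314 Y143.558
M3 S875
G01 X114.372 Y53.685 F1167
G01 X93.321 Y184.406
G00 X57.593 Y115.341
M3 S433
G01 X94.950 Y115.341 F2054
G01 X94.950 Y79.054
G01 X57.593 Y79.054
G01 X57.593 Y115.341
G00 X23.789 Y87.458
M3 S875
G01 X73.504 Y87.458 F1167
G01 X73.504 Y41.697
G01 X23.789 Y41.697
G01 X23.789 Y87.458
M5
G00 X0.000 Y0.000

1 u = 1 mm; y_m = 193.748 − y.

[1] `<path>` cubic bezier, #ff0000→cut S875 F1167: (59.252,56.853) → (56.724,62.381) → (51.568,63.400) → (44.918,61.359) → (37.909,57.706) → (31.674,53.891)

[2] `<polyline>` open polyline, #ff0000→cut S875 F1167: (130.314,143.558) → (114.372,53.685) → (93.321,184.406)

[3] `<rect>` rectangle, #008000→score S433 F2054: (57.593,115.341) → (94.950,115.341) → (94.950,79.054) → (57.593,79.054) → (57.593,115.341) (closed)

[4] `<polygon>` rectangle, #ff0000→cut S875 F1167: (23.789,87.458) → (73.504,87.458) → (73.504,41.697) → (23.789,41.697) → (23.789,87.458) (closed)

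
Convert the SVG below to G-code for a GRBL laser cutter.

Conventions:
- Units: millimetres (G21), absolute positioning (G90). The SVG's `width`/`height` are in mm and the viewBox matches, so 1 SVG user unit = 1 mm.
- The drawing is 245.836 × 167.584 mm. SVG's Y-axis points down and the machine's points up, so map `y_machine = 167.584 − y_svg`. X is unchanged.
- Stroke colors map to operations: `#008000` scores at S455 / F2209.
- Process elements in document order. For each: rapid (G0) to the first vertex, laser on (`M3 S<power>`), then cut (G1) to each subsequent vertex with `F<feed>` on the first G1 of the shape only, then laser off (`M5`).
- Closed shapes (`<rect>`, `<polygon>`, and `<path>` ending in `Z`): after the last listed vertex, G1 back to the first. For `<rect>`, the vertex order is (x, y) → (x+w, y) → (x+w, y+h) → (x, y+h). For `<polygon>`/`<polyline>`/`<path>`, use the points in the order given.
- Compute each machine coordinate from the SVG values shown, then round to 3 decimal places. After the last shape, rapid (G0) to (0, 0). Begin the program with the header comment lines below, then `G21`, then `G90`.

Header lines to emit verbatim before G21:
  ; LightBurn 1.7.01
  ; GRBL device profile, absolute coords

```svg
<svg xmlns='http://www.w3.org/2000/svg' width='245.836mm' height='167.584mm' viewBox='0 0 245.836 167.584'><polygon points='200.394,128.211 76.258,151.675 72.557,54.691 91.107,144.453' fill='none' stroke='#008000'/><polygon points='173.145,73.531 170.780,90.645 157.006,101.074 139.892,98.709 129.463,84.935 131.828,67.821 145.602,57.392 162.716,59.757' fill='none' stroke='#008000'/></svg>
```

; LightBurn 1.7.01
; GRBL device profile, absolute coords
G21
G90
G0 X200.394 Y39.373
M3 S455
G1 X76.258 Y15.909 F2209
G1 X72.557 Y112.893
G1 X91.107 Y23.131
G1 X200.394 Y39.373
M5
G0 X173.145 Y94.053
M3 S455
G1 X170.780 Y76.939 F2209
G1 X157.006 Y66.510
G1 X139.892 Y68.875
G1 X129.463 Y82.649
G1 X131.828 Y99.763
G1 X145.602 Y110.192
G1 X162.716 Y107.827
G1 X173.145 Y94.053
M5
G0 X0.000 Y0.000

Since the viewBox matches the mm dimensions, user units are millimetres directly. The only transform is the Y-flip y_m = 167.584 − y_svg.

Shape 1 is a closed polygon drawn with `<polygon>`. Its stroke #008000 means score at S455, F2209. After flipping Y the toolpath is (200.394,39.373) → (76.258,15.909) → (72.557,112.893) → (91.107,23.131) → (200.394,39.373), returning to the start.

Shape 2 is a regular polygon drawn with `<polygon>`. Its stroke #008000 means score at S455, F2209. After flipping Y the toolpath is (173.145,94.053) → (170.780,76.939) → (157.006,66.510) → (139.892,68.875) → (129.463,82.649) → (131.828,99.763) → (145.602,110.192) → (162.716,107.827) → (173.145,94.053), returning to the start.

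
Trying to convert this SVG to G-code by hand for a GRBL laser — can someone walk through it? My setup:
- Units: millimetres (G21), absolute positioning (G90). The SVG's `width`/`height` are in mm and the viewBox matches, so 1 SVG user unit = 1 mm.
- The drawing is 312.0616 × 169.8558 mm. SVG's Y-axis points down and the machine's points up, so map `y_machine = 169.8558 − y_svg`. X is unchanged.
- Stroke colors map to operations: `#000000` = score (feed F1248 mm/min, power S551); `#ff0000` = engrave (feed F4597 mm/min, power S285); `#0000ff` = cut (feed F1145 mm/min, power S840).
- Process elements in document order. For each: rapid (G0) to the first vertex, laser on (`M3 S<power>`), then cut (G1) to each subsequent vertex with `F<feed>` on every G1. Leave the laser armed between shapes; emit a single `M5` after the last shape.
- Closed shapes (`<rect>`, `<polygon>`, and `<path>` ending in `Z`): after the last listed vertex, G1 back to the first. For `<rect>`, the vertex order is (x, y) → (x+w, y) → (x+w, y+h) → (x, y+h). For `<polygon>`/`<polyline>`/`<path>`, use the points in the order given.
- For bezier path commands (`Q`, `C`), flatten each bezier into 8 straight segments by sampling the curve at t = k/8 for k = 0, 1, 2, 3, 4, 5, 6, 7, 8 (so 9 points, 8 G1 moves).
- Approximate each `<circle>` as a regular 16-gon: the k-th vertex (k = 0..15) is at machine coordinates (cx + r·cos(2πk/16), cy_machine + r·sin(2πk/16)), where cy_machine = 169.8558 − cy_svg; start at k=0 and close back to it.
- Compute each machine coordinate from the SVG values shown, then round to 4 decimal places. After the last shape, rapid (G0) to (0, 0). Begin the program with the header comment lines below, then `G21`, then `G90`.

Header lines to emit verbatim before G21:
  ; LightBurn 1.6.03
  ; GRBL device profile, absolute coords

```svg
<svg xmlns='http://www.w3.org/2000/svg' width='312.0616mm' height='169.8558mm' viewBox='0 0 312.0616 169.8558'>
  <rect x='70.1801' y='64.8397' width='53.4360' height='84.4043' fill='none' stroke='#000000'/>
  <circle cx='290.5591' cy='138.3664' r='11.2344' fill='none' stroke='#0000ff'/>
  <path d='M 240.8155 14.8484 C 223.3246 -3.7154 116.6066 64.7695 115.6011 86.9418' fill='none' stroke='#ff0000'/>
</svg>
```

1 u = 1 mm; y_m = 169.8558 − y.

[1] `<rect>` rectangle, #000000→score S551 F1248: (70.1801,105.0161) → (123.6161,105.0161) → (123.6161,20.6118) → (70.1801,20.6118) → (70.1801,105.0161) (closed)

[2] `<circle>` circle, #0000ff→cut S840 F1145: (301.7935,31.4894) → (300.9383,35.7886) → (298.5030,39.4333) → (294.8583,41.8686) → (290.5591,42.7238) → (286.2599,41.8686) → (282.6152,39.4333) → (280.1799,35.7886) → (279.3247,31.4894) → (280.1799,27.1902) → (282.6152,23.5455) → (286.2599,21.1102) → (290.5591,20.2550) → (294.8583,21.1102) → (298.5030,23.5455) → (300.9383,27.1902) → (301.7935,31.4894) (closed)

[3] `<path>` cubic bezier, #ff0000→engrave S285 F4597: (240.8155,155.0074) → (230.4546,158.1489) → (214.0132,154.6924) → (193.7756,146.2007) → (172.0263,134.2367) → (151.0497,120.3632) → (133.1304,106.1431) → (120.5527,93.1390) → (115.6011,82.9140)

; LightBurn 1.6.03
; GRBL device profile, absolute coords
G21
G90
G0 X70.1801 Y105.0161
M3 S551
G1 X123.6161 Y105.0161 F1248
G1 X123.6161 Y20.6118 F1248
G1 X70.1801 Y20.6118 F1248
G1 X70.1801 Y105.0161 F1248
G0 X301.7935 Y31.4894
M3 S840
G1 X300.9383 Y35.7886 F1145
G1 X298.5030 Y39.4333 F1145
G1 X294.8583 Y41.8686 F1145
G1 X290.5591 Y42.7238 F1145
G1 X286.2599 Y41.8686 F1145
G1 X282.6152 Y39.4333 F1145
G1 X280.1799 Y35.7886 F1145
G1 X279.3247 Y31.4894 F1145
G1 X280.1799 Y27.1902 F1145
G1 X282.6152 Y23.5455 F1145
G1 X286.2599 Y21.1102 F1145
G1 X290.5591 Y20.2550 F1145
G1 X294.8583 Y21.1102 F1145
G1 X298.5030 Y23.5455 F1145
G1 X300.9383 Y27.1902 F1145
G1 X301.7935 Y31.4894 F1145
G0 X240.8155 Y155.0074
M3 S285
G1 X230.4546 Y158.1489 F4597
G1 X214.0132 Y154.6924 F4597
G1 X193.7756 Y146.2007 F4597
G1 X172.0263 Y134.2367 F4597
G1 X151.0497 Y120.3632 F4597
G1 X133.1304 Y106.1431 F4597
G1 X120.5527 Y93.1390 F4597
G1 X115.6011 Y82.9140 F4597
M5
G0 X0.0000 Y0.0000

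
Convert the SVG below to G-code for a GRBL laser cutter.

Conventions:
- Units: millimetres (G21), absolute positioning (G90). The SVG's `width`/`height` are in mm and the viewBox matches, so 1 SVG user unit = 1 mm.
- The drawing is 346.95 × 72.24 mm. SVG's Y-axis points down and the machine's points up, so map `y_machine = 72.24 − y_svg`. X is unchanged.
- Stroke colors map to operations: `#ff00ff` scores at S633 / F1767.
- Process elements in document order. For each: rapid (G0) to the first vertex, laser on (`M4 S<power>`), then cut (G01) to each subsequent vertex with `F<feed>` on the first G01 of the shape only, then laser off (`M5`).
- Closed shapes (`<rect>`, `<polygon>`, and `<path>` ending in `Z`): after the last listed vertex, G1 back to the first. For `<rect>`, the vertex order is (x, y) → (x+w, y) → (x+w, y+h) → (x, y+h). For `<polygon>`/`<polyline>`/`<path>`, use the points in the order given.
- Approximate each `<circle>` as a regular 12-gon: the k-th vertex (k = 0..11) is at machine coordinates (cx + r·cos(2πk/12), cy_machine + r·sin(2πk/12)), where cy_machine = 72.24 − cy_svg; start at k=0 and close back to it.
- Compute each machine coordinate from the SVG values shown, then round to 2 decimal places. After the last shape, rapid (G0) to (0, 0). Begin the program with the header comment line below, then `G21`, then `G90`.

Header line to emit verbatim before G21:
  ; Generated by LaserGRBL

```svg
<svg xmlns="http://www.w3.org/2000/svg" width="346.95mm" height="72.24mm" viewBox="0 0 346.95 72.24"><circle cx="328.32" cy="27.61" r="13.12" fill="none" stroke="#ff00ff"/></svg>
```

Since the viewBox matches the mm dimensions, user units are millimetres directly. The only transform is the Y-flip y_m = 72.24 − y_svg.

Shape 1 is a circle drawn with `<circle>`. Its stroke #ff00ff means score at S633, F1767. After flipping Y the toolpath is (341.44,44.63) → (339.68,51.19) → (334.88,55.99) → (328.32,57.75) → (321.76,55.99) → (316.96,51.19) → (315.20,44.63) → (316.96,38.07) → (321.76,33.27) → (328.32,31.51) → (334.88,33.27) → (339.68,38.07) → (341.44,44.63), returning to the start.

; Generated by LaserGRBL
G21
G90
G0 X341.44 Y44.63
M4 S633
G01 X339.68 Y51.19 F1767
G01 X334.88 Y55.99
G01 X328.32 Y57.75
G01 X321.76 Y55.99
G01 X316.96 Y51.19
G01 X315.20 Y44.63
G01 X316.96 Y38.07
G01 X321.76 Y33.27
G01 X328.32 Y31.51
G01 X334.88 Y33.27
G01 X339.68 Y38.07
G01 X341.44 Y44.63
M5
G0 X0.00 Y0.00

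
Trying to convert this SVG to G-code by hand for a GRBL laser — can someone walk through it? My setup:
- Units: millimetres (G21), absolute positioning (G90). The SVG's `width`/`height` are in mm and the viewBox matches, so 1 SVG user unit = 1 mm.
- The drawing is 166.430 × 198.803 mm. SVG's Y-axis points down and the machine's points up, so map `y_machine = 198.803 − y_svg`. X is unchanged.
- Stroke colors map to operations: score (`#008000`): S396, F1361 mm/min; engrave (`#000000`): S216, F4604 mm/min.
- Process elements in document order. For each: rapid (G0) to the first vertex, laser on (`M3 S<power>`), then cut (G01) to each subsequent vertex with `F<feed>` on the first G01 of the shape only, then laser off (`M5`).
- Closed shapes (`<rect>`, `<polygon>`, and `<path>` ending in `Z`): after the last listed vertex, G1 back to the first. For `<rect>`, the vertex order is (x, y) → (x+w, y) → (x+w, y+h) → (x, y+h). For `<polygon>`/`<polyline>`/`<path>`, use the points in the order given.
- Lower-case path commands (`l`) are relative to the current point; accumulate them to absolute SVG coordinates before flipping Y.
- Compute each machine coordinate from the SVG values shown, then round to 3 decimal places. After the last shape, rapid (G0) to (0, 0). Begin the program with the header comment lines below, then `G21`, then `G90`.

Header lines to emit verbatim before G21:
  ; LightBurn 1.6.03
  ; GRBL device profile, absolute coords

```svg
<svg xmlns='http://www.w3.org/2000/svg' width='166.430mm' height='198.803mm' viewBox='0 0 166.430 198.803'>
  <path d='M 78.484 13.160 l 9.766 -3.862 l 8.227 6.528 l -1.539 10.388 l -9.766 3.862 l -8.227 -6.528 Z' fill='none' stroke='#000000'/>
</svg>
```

; LightBurn 1.6.03
; GRBL device profile, absolute coords
G21
G90
G0 X78.484 Y185.643
M3 S216
G01 X88.250 Y189.505 F4604
G01 X96.477 Y182.977
G01 X94.938 Y172.589
G01 X85.172 Y168.727
G01 X76.945 Y175.255
G01 X78.484 Y185.643
M5
G0 X0.000 Y0.000

viewBox `0 0 166.430 198.803` with mm width/height → 1 unit = 1 mm. Flip: y_m = 198.803 − y_svg.

**Shape 1** — `<path>` regular polygon, stroke `#000000` → engrave (S216, F4604). Machine vertices: (78.484,185.643) → (88.250,189.505) → (96.477,182.977) → (94.938,172.589) → (85.172,168.727) → (76.945,175.255) → (78.484,185.643). Closed: final G1 returns to the first vertex.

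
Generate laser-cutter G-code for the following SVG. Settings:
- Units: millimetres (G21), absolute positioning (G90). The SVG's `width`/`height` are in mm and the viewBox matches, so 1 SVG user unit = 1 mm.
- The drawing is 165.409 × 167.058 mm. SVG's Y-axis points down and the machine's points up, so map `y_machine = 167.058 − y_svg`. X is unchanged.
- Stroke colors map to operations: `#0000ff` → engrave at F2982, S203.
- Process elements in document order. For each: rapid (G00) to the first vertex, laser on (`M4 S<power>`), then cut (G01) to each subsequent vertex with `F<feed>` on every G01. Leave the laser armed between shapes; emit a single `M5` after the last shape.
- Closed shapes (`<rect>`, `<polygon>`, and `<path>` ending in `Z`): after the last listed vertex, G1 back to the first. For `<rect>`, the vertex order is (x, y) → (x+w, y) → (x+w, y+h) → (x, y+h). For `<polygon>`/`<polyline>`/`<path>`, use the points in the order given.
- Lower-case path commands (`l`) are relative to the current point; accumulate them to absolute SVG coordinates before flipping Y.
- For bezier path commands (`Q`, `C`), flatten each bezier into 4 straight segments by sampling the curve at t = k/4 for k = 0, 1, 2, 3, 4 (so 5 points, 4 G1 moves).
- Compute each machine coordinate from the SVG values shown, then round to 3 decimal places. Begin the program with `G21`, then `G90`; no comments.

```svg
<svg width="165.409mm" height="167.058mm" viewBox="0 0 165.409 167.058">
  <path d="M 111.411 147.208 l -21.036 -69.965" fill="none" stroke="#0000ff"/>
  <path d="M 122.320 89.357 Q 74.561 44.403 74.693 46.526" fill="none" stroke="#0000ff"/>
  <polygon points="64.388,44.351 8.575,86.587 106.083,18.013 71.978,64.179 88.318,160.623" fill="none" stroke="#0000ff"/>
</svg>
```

G21
G90
G00 X111.411 Y19.850
M4 S203
G01 X90.375 Y89.815 F2982
G00 X122.320 Y77.701
M4 S203
G01 X101.434 Y97.236 F2982
G01 X86.534 Y110.886 F2982
G01 X77.620 Y118.651 F2982
G01 X74.693 Y120.532 F2982
G00 X64.388 Y122.707
M4 S203
G01 X8.575 Y80.471 F2982
G01 X106.083 Y149.045 F2982
G01 X71.978 Y102.879 F2982
G01 X88.318 Y6.435 F2982
G01 X64.388 Y122.707 F2982
M5

viewBox `0 0 165.409 167.058` with mm width/height → 1 unit = 1 mm. Flip: y_m = 167.058 − y_svg.

**Shape 1** — `<path>` line segment, stroke `#0000ff` → engrave (S203, F2982). Machine vertices: (111.411,19.850) → (90.375,89.815). Open path.

**Shape 2** — `<path>` quadratic bezier, stroke `#0000ff` → engrave (S203, F2982). Control points (SVG): P0=(122.320,89.357), P1=(74.561,44.403), P2=(74.693,46.526); sampled at t=k/4. Machine vertices: (122.320,77.701) → (101.434,97.236) → (86.534,110.886) → (77.620,118.651) → (74.693,120.532). Open path.

**Shape 3** — `<polygon>` closed polygon, stroke `#0000ff` → engrave (S203, F2982). Machine vertices: (64.388,122.707) → (8.575,80.471) → (106.083,149.045) → (71.978,102.879) → (88.318,6.435) → (64.388,122.707). Closed: final G1 returns to the first vertex.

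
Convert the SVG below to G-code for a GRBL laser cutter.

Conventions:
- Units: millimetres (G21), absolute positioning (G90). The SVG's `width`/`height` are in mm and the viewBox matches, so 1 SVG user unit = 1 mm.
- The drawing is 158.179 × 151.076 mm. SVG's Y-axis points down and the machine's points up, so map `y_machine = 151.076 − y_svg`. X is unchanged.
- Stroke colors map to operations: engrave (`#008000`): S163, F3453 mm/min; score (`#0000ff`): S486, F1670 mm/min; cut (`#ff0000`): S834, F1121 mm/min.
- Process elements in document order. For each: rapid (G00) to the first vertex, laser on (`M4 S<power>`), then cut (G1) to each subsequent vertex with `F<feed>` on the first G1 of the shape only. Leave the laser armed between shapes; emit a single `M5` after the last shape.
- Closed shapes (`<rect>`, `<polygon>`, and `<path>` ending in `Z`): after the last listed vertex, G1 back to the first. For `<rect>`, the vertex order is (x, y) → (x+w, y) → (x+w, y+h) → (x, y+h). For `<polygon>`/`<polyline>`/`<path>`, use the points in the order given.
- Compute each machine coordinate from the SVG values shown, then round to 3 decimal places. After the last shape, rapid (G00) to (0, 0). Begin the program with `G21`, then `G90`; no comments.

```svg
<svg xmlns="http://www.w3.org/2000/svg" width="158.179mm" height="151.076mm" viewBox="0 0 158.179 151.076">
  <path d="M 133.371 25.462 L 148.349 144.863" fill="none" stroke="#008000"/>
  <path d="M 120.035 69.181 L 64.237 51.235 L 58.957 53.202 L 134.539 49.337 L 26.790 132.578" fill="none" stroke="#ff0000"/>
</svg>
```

1 u = 1 mm; y_m = 151.076 − y.

[1] `<path>` line segment, #008000→engrave S163 F3453: (133.371,125.614) → (148.349,6.213)

[2] `<path>` open polyline, #ff0000→cut S834 F1121: (120.035,81.895) → (64.237,99.841) → (58.957,97.874) → (134.539,101.739) → (26.790,18.498)

G21
G90
G00 X133.371 Y125.614
M4 S163
G1 X148.349 Y6.213 F3453
G00 X120.035 Y81.895
M4 S834
G1 X64.237 Y99.841 F1121
G1 X58.957 Y97.874
G1 X134.539 Y101.739
G1 X26.790 Y18.498
M5
G00 X0.000 Y0.000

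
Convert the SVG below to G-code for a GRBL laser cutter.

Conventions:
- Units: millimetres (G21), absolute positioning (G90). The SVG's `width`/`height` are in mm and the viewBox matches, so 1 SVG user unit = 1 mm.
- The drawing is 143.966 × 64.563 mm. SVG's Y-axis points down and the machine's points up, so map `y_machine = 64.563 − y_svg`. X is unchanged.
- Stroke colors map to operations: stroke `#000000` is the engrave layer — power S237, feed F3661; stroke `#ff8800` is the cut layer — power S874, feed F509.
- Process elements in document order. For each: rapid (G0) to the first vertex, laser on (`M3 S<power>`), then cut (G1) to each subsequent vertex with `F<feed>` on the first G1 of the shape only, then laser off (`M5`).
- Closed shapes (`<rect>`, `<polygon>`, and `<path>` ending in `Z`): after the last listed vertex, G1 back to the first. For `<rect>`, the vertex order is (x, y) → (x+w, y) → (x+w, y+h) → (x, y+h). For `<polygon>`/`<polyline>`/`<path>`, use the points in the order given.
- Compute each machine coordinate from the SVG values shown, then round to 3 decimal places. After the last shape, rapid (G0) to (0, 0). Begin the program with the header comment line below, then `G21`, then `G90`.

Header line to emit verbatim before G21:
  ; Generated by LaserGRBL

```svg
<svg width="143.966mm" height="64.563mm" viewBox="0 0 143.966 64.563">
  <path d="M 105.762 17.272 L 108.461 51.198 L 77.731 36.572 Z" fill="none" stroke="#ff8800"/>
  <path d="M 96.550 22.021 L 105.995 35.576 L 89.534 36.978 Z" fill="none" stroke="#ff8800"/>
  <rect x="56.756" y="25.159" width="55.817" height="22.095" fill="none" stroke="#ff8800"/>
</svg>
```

; Generated by LaserGRBL
G21
G90
G0 X105.762 Y47.291
M3 S874
G1 X108.461 Y13.365 F509
G1 X77.731 Y27.991
G1 X105.762 Y47.291
M5
G0 X96.550 Y42.542
M3 S874
G1 X105.995 Y28.987 F509
G1 X89.534 Y27.585
G1 X96.550 Y42.542
M5
G0 X56.756 Y39.404
M3 S874
G1 X112.573 Y39.404 F509
G1 X112.573 Y17.309
G1 X56.756 Y17.309
G1 X56.756 Y39.404
M5
G0 X0.000 Y0.000

1 u = 1 mm; y_m = 64.563 − y.

[1] `<path>` regular polygon, #ff8800→cut S874 F509: (105.762,47.291) → (108.461,13.365) → (77.731,27.991) → (105.762,47.291) (closed)

[2] `<path>` regular polygon, #ff8800→cut S874 F509: (96.550,42.542) → (105.995,28.987) → (89.534,27.585) → (96.550,42.542) (closed)

[3] `<rect>` rectangle, #ff8800→cut S874 F509: (56.756,39.404) → (112.573,39.404) → (112.573,17.309) → (56.756,17.309) → (56.756,39.404) (closed)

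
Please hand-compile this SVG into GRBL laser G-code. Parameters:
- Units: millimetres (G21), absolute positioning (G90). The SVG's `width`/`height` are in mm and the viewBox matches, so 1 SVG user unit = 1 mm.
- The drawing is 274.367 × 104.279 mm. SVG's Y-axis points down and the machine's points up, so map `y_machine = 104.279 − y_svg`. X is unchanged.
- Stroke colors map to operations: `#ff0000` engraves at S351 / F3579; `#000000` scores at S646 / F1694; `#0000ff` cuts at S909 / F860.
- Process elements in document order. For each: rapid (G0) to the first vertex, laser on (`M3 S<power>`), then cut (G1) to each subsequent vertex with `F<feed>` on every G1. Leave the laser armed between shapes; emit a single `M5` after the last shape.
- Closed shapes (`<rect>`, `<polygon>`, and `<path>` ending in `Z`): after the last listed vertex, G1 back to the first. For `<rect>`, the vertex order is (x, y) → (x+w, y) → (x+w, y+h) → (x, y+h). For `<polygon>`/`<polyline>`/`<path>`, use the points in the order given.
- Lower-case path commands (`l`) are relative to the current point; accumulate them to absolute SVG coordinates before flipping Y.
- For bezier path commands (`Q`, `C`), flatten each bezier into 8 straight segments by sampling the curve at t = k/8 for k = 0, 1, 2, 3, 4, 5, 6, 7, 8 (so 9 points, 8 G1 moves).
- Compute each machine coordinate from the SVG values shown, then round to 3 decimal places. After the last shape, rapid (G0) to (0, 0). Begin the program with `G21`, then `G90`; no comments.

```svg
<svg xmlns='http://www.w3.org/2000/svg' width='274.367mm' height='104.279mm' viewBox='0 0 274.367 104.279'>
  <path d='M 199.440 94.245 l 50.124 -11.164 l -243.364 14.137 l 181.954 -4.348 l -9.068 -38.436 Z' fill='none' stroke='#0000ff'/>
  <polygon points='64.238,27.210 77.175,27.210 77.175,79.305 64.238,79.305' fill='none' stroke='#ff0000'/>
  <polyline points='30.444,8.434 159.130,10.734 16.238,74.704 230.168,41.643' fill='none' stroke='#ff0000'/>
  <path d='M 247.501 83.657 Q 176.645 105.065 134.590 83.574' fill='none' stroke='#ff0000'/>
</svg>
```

Since the viewBox matches the mm dimensions, user units are millimetres directly. The only transform is the Y-flip y_m = 104.279 − y_svg.

Shape 1 is a closed polygon drawn with `<path>`. Its stroke #0000ff means cut at S909, F860. After flipping Y the toolpath is (199.440,10.034) → (249.564,21.198) → (6.200,7.061) → (188.154,11.409) → (179.086,49.845) → (199.440,10.034), returning to the start.

Shape 2 is a rectangle drawn with `<polygon>`. Its stroke #ff0000 means engrave at S351, F3579. After flipping Y the toolpath is (64.238,77.069) → (77.175,77.069) → (77.175,24.974) → (64.238,24.974) → (64.238,77.069), returning to the start.

Shape 3 is a open polyline drawn with `<polyline>`. Its stroke #ff0000 means engrave at S351, F3579. After flipping Y the toolpath is (30.444,95.845) → (159.130,93.545) → (16.238,29.575) → (230.168,62.636).

Shape 4 is a quadratic bezier drawn with `<path>`. Its stroke #ff0000 means engrave at S351, F3579. After flipping Y the toolpath is (247.501,20.622) → (230.237,15.940) → (213.873,12.599) → (198.409,10.599) → (183.845,9.939) → (170.181,10.619) → (157.418,12.641) → (145.554,16.003) → (134.590,20.705).

G21
G90
G0 X199.440 Y10.034
M3 S909
G1 X249.564 Y21.198 F860
G1 X6.200 Y7.061 F860
G1 X188.154 Y11.409 F860
G1 X179.086 Y49.845 F860
G1 X199.440 Y10.034 F860
G0 X64.238 Y77.069
M3 S351
G1 X77.175 Y77.069 F3579
G1 X77.175 Y24.974 F3579
G1 X64.238 Y24.974 F3579
G1 X64.238 Y77.069 F3579
G0 X30.444 Y95.845
M3 S351
G1 X159.130 Y93.545 F3579
G1 X16.238 Y29.575 F3579
G1 X230.168 Y62.636 F3579
G0 X247.501 Y20.622
M3 S351
G1 X230.237 Y15.940 F3579
G1 X213.873 Y12.599 F3579
G1 X198.409 Y10.599 F3579
G1 X183.845 Y9.939 F3579
G1 X170.181 Y10.619 F3579
G1 X157.418 Y12.641 F3579
G1 X145.554 Y16.003 F3579
G1 X134.590 Y20.705 F3579
M5
G0 X0.000 Y0.000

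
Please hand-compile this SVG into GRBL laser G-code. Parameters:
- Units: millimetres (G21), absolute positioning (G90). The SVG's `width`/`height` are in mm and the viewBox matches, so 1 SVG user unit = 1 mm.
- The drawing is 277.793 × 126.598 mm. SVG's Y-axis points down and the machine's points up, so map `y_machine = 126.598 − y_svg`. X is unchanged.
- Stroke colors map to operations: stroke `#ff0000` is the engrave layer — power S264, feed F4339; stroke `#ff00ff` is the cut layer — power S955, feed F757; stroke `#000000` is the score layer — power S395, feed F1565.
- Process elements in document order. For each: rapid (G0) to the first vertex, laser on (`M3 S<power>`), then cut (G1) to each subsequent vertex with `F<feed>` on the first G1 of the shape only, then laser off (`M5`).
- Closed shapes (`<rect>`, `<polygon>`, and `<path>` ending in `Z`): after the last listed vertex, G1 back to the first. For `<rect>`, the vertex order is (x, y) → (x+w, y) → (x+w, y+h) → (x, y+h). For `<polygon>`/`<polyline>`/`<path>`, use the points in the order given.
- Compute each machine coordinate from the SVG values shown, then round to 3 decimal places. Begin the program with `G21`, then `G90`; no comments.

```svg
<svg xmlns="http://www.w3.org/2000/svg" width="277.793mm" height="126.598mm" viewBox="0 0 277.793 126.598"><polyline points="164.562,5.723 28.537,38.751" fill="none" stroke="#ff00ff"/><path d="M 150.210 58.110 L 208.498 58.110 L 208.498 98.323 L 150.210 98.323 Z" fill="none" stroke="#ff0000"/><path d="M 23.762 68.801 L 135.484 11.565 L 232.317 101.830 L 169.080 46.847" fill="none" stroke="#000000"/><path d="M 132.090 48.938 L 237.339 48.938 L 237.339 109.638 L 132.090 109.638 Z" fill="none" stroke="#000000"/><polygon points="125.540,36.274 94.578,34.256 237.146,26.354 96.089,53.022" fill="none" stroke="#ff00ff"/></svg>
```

G21
G90
G0 X164.562 Y120.875
M3 S955
G1 X28.537 Y87.847 F757
M5
G0 X150.210 Y68.488
M3 S264
G1 X208.498 Y68.488 F4339
G1 X208.498 Y28.275
G1 X150.210 Y28.275
G1 X150.210 Y68.488
M5
G0 X23.762 Y57.797
M3 S395
G1 X135.484 Y115.033 F1565
G1 X232.317 Y24.768
G1 X169.080 Y79.751
M5
G0 X132.090 Y77.660
M3 S395
G1 X237.339 Y77.660 F1565
G1 X237.339 Y16.960
G1 X132.090 Y16.960
G1 X132.090 Y77.660
M5
G0 X125.540 Y90.324
M3 S955
G1 X94.578 Y92.342 F757
G1 X237.146 Y100.244
G1 X96.089 Y73.576
G1 X125.540 Y90.324
M5

viewBox `0 0 277.793 126.598` with mm width/height → 1 unit = 1 mm. Flip: y_m = 126.598 − y_svg.

**Shape 1** — `<polyline>` line segment, stroke `#ff00ff` → cut (S955, F757). Machine vertices: (164.562,120.875) → (28.537,87.847). Open path.

**Shape 2** — `<path>` rectangle, stroke `#ff0000` → engrave (S264, F4339). Machine vertices: (150.210,68.488) → (208.498,68.488) → (208.498,28.275) → (150.210,28.275) → (150.210,68.488). Closed: final G1 returns to the first vertex.

**Shape 3** — `<path>` open polyline, stroke `#000000` → score (S395, F1565). Machine vertices: (23.762,57.797) → (135.484,115.033) → (232.317,24.768) → (169.080,79.751). Open path.

**Shape 4** — `<path>` rectangle, stroke `#000000` → score (S395, F1565). Machine vertices: (132.090,77.660) → (237.339,77.660) → (237.339,16.960) → (132.090,16.960) → (132.090,77.660). Closed: final G1 returns to the first vertex.

**Shape 5** — `<polygon>` closed polygon, stroke `#ff00ff` → cut (S955, F757). Machine vertices: (125.540,90.324) → (94.578,92.342) → (237.146,100.244) → (96.089,73.576) → (125.540,90.324). Closed: final G1 returns to the first vertex.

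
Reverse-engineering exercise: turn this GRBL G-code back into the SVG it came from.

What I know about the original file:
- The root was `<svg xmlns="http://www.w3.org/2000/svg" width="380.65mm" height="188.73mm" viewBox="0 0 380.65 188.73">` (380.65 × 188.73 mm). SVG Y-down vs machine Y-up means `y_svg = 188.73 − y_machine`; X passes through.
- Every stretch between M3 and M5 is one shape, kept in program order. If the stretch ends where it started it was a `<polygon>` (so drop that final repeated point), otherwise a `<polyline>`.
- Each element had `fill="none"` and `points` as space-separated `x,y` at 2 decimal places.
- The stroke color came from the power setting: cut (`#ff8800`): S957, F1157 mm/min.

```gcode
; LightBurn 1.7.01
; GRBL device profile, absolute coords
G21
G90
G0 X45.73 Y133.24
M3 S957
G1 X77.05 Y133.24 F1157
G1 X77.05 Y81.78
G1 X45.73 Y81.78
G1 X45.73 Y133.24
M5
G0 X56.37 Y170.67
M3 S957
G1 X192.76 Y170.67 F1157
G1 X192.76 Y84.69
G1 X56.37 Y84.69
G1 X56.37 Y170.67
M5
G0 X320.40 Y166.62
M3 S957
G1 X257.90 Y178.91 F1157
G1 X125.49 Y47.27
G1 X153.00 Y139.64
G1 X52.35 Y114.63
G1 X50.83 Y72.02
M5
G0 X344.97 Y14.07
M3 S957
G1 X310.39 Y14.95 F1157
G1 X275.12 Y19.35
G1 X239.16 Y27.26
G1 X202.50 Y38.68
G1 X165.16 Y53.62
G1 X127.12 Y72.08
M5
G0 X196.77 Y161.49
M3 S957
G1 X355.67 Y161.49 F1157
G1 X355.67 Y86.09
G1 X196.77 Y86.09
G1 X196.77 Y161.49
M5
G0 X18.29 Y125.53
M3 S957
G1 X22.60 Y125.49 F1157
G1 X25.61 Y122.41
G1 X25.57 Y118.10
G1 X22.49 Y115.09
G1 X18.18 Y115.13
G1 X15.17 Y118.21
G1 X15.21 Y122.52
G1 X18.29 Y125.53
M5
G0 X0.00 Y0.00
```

Machine Y-up, SVG Y-down with viewBox height 188.73, so y_svg = 188.73 − y_machine; X carries over. Every run uses S957, so all elements get stroke `#ff8800` (cut).

Run 1: The run returns to its start, so emit a `<polygon>` with points (Y-flipped): 45.73,55.49 77.05,55.49 77.05,106.95 45.73,106.95.

Run 2: The run returns to its start, so emit a `<polygon>` with points (Y-flipped): 56.37,18.06 192.76,18.06 192.76,104.04 56.37,104.04.

Run 3: The run is open, so emit a `<polyline>` with points (Y-flipped): 320.40,22.11 257.90,9.82 125.49,141.46 153.00,49.09 52.35,74.10 50.83,116.71.

Run 4: The run is open, so emit a `<polyline>` with points (Y-flipped): 344.97,174.66 310.39,173.78 275.12,169.38 239.16,161.47 202.50,150.05 165.16,135.11 127.12,116.65.

Run 5: The run returns to its start, so emit a `<polygon>` with points (Y-flipped): 196.77,27.24 355.67,27.24 355.67,102.64 196.77,102.64.

Run 6: The run returns to its start, so emit a `<polygon>` with points (Y-flipped): 18.29,63.20 22.60,63.24 25.61,66.32 25.57,70.63 22.49,73.64 18.18,73.60 15.17,70.52 15.21,66.21.

<svg xmlns="http://www.w3.org/2000/svg" width="380.65mm" height="188.73mm" viewBox="0 0 380.65 188.73">
  <polygon points="45.73,55.49 77.05,55.49 77.05,106.95 45.73,106.95" fill="none" stroke="#ff8800"/>
  <polygon points="56.37,18.06 192.76,18.06 192.76,104.04 56.37,104.04" fill="none" stroke="#ff8800"/>
  <polyline points="320.40,22.11 257.90,9.82 125.49,141.46 153.00,49.09 52.35,74.10 50.83,116.71" fill="none" stroke="#ff8800"/>
  <polyline points="344.97,174.66 310.39,173.78 275.12,169.38 239.16,161.47 202.50,150.05 165.16,135.11 127.12,116.65" fill="none" stroke="#ff8800"/>
  <polygon points="196.77,27.24 355.67,27.24 355.67,102.64 196.77,102.64" fill="none" stroke="#ff8800"/>
  <polygon points="18.29,63.20 22.60,63.24 25.61,66.32 25.57,70.63 22.49,73.64 18.18,73.60 15.17,70.52 15.21,66.21" fill="none" stroke="#ff8800"/>
</svg>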